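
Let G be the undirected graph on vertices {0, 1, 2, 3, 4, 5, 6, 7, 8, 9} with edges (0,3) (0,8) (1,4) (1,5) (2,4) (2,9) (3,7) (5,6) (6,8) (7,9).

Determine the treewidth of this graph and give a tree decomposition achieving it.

The largest bag has 3 vertices, giving width 2; this decomposition certifies tw(G) ≤ 2. For the lower bound, G contains the cycle 9–2–4–1–5–6–8–0–3–7–9, so G is not a forest; only forests have treewidth ≤ 1, hence tw(G) ≥ 2. The upper and lower bounds meet at 2, so that is the treewidth.

Treewidth 2.
One optimal decomposition is:
Bags: B1 = {2, 4, 9}  B2 = {1, 4, 9}  B3 = {1, 5, 9}  B4 = {5, 6, 9}  B5 = {6, 8, 9}  B6 = {0, 8, 9}  B7 = {0, 3, 9}  B8 = {3, 7, 9}
Tree: B1–B2, B2–B3, B3–B4, B4–B5, B5–B6, B6–B7, B7–B8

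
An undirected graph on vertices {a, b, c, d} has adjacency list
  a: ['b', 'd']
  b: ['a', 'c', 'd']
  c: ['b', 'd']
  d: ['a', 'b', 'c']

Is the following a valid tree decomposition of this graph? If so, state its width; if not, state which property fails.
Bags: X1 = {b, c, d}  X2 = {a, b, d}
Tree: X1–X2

Yes; width 2.

Every vertex of G appears in some bag (union = {a, b, c, d}); every edge is covered by a bag; and for each vertex v the set of bags containing v is connected in the bag tree. The decomposition is therefore valid. The largest bag has 3 vertices, so the width is 2.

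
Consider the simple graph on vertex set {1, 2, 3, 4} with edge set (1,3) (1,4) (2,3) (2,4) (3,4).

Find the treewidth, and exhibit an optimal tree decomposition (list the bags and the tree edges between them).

Treewidth 2.
One optimal decomposition is:
Bags: B1 = {2, 3, 4}  B2 = {1, 3, 4}
Tree: B1–B2

Each bag holds 3 vertices, so the decomposition has width 2, which upper-bounds the treewidth. On the other hand G contains the 3-clique {1, 3, 4}. A clique must lie in a single bag of any decomposition, so no decomposition can have width below 2. Therefore the treewidth is 2.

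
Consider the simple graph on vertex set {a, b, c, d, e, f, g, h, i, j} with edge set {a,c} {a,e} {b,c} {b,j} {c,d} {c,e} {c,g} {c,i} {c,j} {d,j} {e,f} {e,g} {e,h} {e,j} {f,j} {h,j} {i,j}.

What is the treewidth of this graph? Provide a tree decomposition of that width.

Treewidth 2.
One such decomposition:
Bags: B1 = {c, d, j}  B2 = {c, e, j}  B3 = {c, i, j}  B4 = {b, c, j}  B5 = {e, f, j}  B6 = {a, c, e}  B7 = {e, h, j}  B8 = {c, e, g}
Tree: B1–B2, B2–B3, B1–B4, B2–B5, B2–B6, B5–B7, B6–B8

Every bag has size at most 3, so the width is 3 − 1 = 2 and tw(G) ≤ 2. Conversely, {e, h, j} is a clique of size 3, and the vertices of any clique must share a bag in every tree decomposition; so some bag has ≥ 3 vertices and tw(G) ≥ 2. Combining the bounds, tw(G) = 2.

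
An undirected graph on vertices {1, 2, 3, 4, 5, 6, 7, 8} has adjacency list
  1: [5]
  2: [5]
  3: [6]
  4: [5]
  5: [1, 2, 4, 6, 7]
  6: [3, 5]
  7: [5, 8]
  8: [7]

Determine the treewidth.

1

A width-1 tree decomposition is:
Bags: B1 = {4, 5}  B2 = {1, 5}  B3 = {5, 7}  B4 = {2, 5}  B5 = {5, 6}  B6 = {7, 8}  B7 = {3, 6}
Tree: B1–B2, B1–B3, B2–B4, B4–B5, B3–B6, B5–B7
The largest bag has 2 vertices, giving width 1; this decomposition certifies tw(G) ≤ 1. Any graph with an edge has treewidth ≥ 1, and G has the edge 5–4. Therefore the treewidth is 1.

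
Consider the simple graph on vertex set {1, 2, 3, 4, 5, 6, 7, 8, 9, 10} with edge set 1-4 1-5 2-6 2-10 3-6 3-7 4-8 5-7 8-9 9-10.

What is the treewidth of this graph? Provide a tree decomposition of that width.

Treewidth 2.
One such decomposition:
Bags: B1 = {1, 4, 5}  B2 = {4, 5, 7}  B3 = {3, 4, 7}  B4 = {3, 4, 6}  B5 = {2, 4, 6}  B6 = {2, 4, 10}  B7 = {4, 9, 10}  B8 = {4, 8, 9}
Tree: B1–B2, B2–B3, B3–B4, B4–B5, B5–B6, B6–B7, B7–B8

Each bag holds 3 vertices, so the decomposition has width 2, which upper-bounds the treewidth. The edges 4–1–5–7–3–6–2–10–9–8–4 form a cycle, so G is not a tree and its treewidth is at least 2. Combining the bounds, tw(G) = 2.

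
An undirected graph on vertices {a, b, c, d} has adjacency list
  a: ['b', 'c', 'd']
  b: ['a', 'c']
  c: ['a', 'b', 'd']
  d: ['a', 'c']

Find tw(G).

A width-2 tree decomposition is:
Bags: B1 = {a, c, d}  B2 = {a, b, c}
Tree: B1–B2
Each bag holds 3 vertices, so the decomposition has width 2, which upper-bounds the treewidth. For the lower bound, the 3 vertices {a, c, d} are pairwise adjacent, and any tree decomposition puts a clique entirely inside one bag — forcing width ≥ 2. Therefore the treewidth is 2.

2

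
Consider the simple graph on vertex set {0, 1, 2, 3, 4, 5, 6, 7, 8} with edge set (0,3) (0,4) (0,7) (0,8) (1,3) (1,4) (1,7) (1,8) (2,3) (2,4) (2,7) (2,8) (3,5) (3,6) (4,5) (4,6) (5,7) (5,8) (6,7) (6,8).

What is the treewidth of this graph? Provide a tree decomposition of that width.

The largest bag has 5 vertices, giving width 4; this decomposition certifies tw(G) ≤ 4. For the lower bound: the 5 vertex sets {2,3}, {6,8}, {5,7}, {4}, {1} are disjoint, each induces a connected subgraph, and every pair is joined by at least one edge of G. Contracting each set to a single vertex therefore yields K_{5} as a minor, and since treewidth is minor-monotone, tw(G) ≥ tw(K_{5}) = 4. Therefore the treewidth is 4.

Treewidth 4.
Bags: B1 = {2, 3, 4, 7, 8}  B2 = {3, 4, 6, 7, 8}  B3 = {3, 4, 5, 7, 8}  B4 = {1, 3, 4, 7, 8}  B5 = {0, 3, 4, 7, 8}
Tree: B1–B2, B2–B3, B3–B4, B4–B5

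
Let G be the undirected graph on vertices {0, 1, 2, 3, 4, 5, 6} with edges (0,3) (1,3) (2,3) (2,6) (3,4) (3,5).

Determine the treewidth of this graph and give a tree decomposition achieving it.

Treewidth 1.
One optimal decomposition is:
Bags: B1 = {3, 4}  B2 = {0, 3}  B3 = {3, 5}  B4 = {1, 3}  B5 = {2, 3}  B6 = {2, 6}
Tree: B1–B2, B2–B3, B1–B4, B2–B5, B5–B6

The largest bag has 2 vertices, giving width 1; this decomposition certifies tw(G) ≤ 1. Since G has at least one edge (e.g. 4–3), it is not an edgeless graph, so tw(G) ≥ 1. Hence tw(G) = 1 exactly.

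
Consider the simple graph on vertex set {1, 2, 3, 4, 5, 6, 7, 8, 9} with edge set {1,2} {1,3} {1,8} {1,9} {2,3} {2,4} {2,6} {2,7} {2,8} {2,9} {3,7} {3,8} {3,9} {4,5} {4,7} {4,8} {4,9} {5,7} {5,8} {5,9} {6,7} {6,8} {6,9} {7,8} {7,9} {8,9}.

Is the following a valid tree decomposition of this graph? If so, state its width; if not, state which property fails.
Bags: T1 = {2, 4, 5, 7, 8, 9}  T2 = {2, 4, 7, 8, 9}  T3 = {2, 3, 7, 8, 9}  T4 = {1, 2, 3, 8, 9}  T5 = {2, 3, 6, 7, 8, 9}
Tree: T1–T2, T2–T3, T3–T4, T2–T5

A tree decomposition must satisfy three properties: every vertex lies in some bag; for every edge, both endpoints lie together in some bag; and for every vertex, the bags containing it form a connected subtree. Here bags containing vertex 3 are not connected in the tree, so the decomposition is invalid.

No — bags containing vertex 3 are not connected in the tree.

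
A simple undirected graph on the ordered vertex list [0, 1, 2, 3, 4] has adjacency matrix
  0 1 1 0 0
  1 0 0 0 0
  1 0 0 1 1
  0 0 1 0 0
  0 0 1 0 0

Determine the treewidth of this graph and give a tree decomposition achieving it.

Treewidth 1.
One optimal decomposition is:
Bags: B1 = {0, 1}  B2 = {0, 2}  B3 = {2, 3}  B4 = {2, 4}
Tree: B1–B2, B2–B3, B3–B4

Each bag holds 2 vertices, so the decomposition has width 1, which upper-bounds the treewidth. Any graph with an edge has treewidth ≥ 1, and G has the edge 0–1. Therefore the treewidth is 1.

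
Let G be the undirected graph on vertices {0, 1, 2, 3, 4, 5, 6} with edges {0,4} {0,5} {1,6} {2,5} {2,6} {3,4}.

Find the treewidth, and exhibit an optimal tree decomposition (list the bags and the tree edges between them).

The largest bag has 2 vertices, giving width 1; this decomposition certifies tw(G) ≤ 1. Any graph with an edge has treewidth ≥ 1, and G has the edge 3–4. Therefore the treewidth is 1.

Treewidth 1.
Bags: B1 = {3, 4}  B2 = {0, 4}  B3 = {0, 5}  B4 = {2, 5}  B5 = {2, 6}  B6 = {1, 6}
Tree: B1–B2, B2–B3, B3–B4, B4–B5, B5–B6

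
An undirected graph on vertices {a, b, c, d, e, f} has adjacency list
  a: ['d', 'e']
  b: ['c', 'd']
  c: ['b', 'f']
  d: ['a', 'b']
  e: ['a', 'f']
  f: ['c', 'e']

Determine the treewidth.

2

A width-2 tree decomposition is:
Bags: B1 = {a, e, f}  B2 = {a, d, f}  B3 = {b, d, f}  B4 = {b, c, f}
Tree: B1–B2, B2–B3, B3–B4
The largest bag has 3 vertices, giving width 2; this decomposition certifies tw(G) ≤ 2. For the lower bound, G contains the cycle f–e–a–d–b–c–f, so G is not a forest; only forests have treewidth ≤ 1, hence tw(G) ≥ 2. Combining the bounds, tw(G) = 2.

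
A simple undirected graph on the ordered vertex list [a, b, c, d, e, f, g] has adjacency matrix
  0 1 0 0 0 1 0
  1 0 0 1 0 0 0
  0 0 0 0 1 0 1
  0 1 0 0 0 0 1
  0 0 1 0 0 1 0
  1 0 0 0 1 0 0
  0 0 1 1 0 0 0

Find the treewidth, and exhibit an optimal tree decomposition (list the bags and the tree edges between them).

Treewidth 2.
Bags: B1 = {b, d, g}  B2 = {b, c, g}  B3 = {b, c, e}  B4 = {b, e, f}  B5 = {a, b, f}
Tree: B1–B2, B2–B3, B3–B4, B4–B5

Every bag has size at most 3, so the width is 3 − 1 = 2 and tw(G) ≤ 2. The edges b–d–g–c–e–f–a–b form a cycle, so G is not a tree and its treewidth is at least 2. Therefore the treewidth is 2.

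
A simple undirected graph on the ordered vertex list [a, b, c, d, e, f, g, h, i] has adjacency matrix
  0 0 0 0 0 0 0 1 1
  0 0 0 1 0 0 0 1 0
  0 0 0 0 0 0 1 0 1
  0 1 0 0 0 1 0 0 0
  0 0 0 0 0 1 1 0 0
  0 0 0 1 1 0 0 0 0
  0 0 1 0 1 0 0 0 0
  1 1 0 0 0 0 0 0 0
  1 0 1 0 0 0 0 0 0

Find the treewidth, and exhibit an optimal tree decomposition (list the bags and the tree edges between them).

Treewidth 2.
Bags: B1 = {a, c, i}  B2 = {a, c, h}  B3 = {b, c, h}  B4 = {b, c, d}  B5 = {c, d, f}  B6 = {c, e, f}  B7 = {c, e, g}
Tree: B1–B2, B2–B3, B3–B4, B4–B5, B5–B6, B6–B7

Every bag has size at most 3, so the width is 3 − 1 = 2 and tw(G) ≤ 2. Since c–i–a–h–b–d–f–e–g–c is a cycle in G, G is not acyclic. Forests are exactly the graphs of treewidth ≤ 1, so tw(G) ≥ 2. Therefore the treewidth is 2.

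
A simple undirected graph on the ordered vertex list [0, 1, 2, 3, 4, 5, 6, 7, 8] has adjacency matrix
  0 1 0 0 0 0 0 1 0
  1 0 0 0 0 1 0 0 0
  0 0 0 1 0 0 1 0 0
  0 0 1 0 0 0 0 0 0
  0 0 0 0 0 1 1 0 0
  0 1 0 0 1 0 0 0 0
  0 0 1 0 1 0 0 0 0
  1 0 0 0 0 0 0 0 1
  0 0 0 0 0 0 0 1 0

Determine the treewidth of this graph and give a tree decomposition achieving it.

Treewidth 1.
One optimal decomposition is:
Bags: B1 = {7, 8}  B2 = {0, 7}  B3 = {0, 1}  B4 = {1, 5}  B5 = {4, 5}  B6 = {4, 6}  B7 = {2, 6}  B8 = {2, 3}
Tree: B1–B2, B2–B3, B3–B4, B4–B5, B5–B6, B6–B7, B7–B8

Every bag has size at most 2, so the width is 2 − 1 = 1 and tw(G) ≤ 1. Any graph with an edge has treewidth ≥ 1, and G has the edge 8–7. Therefore the treewidth is 1.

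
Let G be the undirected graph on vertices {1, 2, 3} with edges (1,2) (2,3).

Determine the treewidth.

1

A width-1 tree decomposition is:
Bags: B1 = {2, 3}  B2 = {1, 2}
Tree: B1–B2
Every bag has size at most 2, so the width is 2 − 1 = 1 and tw(G) ≤ 1. Since G has at least one edge (e.g. 2–3), it is not an edgeless graph, so tw(G) ≥ 1. Therefore the treewidth is 1.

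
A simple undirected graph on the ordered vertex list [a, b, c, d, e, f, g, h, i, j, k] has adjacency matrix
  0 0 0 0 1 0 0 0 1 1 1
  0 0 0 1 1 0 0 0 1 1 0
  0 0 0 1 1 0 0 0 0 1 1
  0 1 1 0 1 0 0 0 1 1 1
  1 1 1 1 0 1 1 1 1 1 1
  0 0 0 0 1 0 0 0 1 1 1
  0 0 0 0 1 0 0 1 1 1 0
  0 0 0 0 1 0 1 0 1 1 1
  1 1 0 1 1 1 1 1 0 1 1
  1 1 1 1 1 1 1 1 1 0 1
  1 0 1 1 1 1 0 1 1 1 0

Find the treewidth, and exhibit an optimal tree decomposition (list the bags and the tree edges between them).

Every bag has size at most 5, so the width is 5 − 1 = 4 and tw(G) ≤ 4. On the other hand G contains the 5-clique {c, d, e, j, k}. A clique must lie in a single bag of any decomposition, so no decomposition can have width below 4. Therefore the treewidth is 4.

Treewidth 4.
Bags: B1 = {e, h, i, j, k}  B2 = {d, e, i, j, k}  B3 = {b, d, e, i, j}  B4 = {a, e, i, j, k}  B5 = {e, f, i, j, k}  B6 = {e, g, h, i, j}  B7 = {c, d, e, j, k}
Tree: B1–B2, B2–B3, B2–B4, B2–B5, B1–B6, B2–B7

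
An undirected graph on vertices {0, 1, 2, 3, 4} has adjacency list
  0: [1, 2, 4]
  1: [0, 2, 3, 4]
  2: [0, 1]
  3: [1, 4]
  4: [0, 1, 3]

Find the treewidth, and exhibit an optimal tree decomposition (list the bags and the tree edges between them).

Treewidth 2.
One optimal decomposition is:
Bags: B1 = {0, 1, 4}  B2 = {0, 1, 2}  B3 = {1, 3, 4}
Tree: B1–B2, B1–B3

Each bag holds 3 vertices, so the decomposition has width 2, which upper-bounds the treewidth. For the lower bound, the 3 vertices {0, 1, 2} are pairwise adjacent, and any tree decomposition puts a clique entirely inside one bag — forcing width ≥ 2. Hence tw(G) = 2 exactly.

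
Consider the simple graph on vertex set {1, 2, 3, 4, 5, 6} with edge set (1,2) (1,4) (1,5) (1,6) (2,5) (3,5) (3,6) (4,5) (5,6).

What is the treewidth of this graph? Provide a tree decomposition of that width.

Treewidth 2.
One optimal decomposition is:
Bags: B1 = {1, 5, 6}  B2 = {1, 2, 5}  B3 = {1, 4, 5}  B4 = {3, 5, 6}
Tree: B1–B2, B1–B3, B1–B4

Every bag has size at most 3, so the width is 3 − 1 = 2 and tw(G) ≤ 2. Conversely, {1, 2, 5} is a clique of size 3, and the vertices of any clique must share a bag in every tree decomposition; so some bag has ≥ 3 vertices and tw(G) ≥ 2. Therefore the treewidth is 2.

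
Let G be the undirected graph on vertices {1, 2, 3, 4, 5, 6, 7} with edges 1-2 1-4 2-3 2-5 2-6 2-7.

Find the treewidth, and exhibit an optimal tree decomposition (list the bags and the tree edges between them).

Treewidth 1.
Bags: B1 = {2, 6}  B2 = {2, 5}  B3 = {1, 2}  B4 = {2, 7}  B5 = {1, 4}  B6 = {2, 3}
Tree: B1–B2, B1–B3, B2–B4, B3–B5, B2–B6

Every bag has size at most 2, so the width is 2 − 1 = 1 and tw(G) ≤ 1. G has an edge, so its treewidth is at least 1. Therefore the treewidth is 1.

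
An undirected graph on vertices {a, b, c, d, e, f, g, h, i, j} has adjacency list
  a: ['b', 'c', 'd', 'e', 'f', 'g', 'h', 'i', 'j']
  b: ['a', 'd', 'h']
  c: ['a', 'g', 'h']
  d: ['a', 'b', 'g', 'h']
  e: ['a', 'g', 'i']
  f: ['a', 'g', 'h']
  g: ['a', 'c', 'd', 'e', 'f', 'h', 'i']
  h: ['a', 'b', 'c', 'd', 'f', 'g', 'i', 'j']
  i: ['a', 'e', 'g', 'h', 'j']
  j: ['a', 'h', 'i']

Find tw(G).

A width-3 tree decomposition is:
Bags: B1 = {a, d, g, h}  B2 = {a, g, h, i}  B3 = {a, c, g, h}  B4 = {a, h, i, j}  B5 = {a, e, g, i}  B6 = {a, b, d, h}  B7 = {a, f, g, h}
Tree: B1–B2, B2–B3, B2–B4, B2–B5, B1–B6, B2–B7
Every bag has size at most 4, so the width is 4 − 1 = 3 and tw(G) ≤ 3. For the lower bound, the 4 vertices {a, e, g, i} are pairwise adjacent, and any tree decomposition puts a clique entirely inside one bag — forcing width ≥ 3. Therefore the treewidth is 3.

3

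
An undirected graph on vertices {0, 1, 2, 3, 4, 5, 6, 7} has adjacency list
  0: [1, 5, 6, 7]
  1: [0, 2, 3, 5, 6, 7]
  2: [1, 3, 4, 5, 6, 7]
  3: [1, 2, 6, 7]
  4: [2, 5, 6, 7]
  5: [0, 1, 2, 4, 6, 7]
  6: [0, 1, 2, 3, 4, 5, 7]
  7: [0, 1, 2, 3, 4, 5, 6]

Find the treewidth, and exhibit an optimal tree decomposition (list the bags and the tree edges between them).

Every bag has size at most 5, so the width is 5 − 1 = 4 and tw(G) ≤ 4. For the lower bound, the 5 vertices {0, 1, 5, 6, 7} are pairwise adjacent, and any tree decomposition puts a clique entirely inside one bag — forcing width ≥ 4. Therefore the treewidth is 4.

Treewidth 4.
One optimal decomposition is:
Bags: B1 = {1, 2, 3, 6, 7}  B2 = {1, 2, 5, 6, 7}  B3 = {2, 4, 5, 6, 7}  B4 = {0, 1, 5, 6, 7}
Tree: B1–B2, B2–B3, B2–B4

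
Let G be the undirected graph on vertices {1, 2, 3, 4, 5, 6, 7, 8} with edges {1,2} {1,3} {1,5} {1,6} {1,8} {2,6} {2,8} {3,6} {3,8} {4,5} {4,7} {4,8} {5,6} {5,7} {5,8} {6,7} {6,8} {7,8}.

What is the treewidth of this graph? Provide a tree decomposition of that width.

Treewidth 3.
One such decomposition:
Bags: B1 = {1, 5, 6, 8}  B2 = {5, 6, 7, 8}  B3 = {4, 5, 7, 8}  B4 = {1, 3, 6, 8}  B5 = {1, 2, 6, 8}
Tree: B1–B2, B2–B3, B1–B4, B1–B5

Every bag has size at most 4, so the width is 4 − 1 = 3 and tw(G) ≤ 3. On the other hand G contains the 4-clique {4, 5, 7, 8}. A clique must lie in a single bag of any decomposition, so no decomposition can have width below 3. Therefore the treewidth is 3.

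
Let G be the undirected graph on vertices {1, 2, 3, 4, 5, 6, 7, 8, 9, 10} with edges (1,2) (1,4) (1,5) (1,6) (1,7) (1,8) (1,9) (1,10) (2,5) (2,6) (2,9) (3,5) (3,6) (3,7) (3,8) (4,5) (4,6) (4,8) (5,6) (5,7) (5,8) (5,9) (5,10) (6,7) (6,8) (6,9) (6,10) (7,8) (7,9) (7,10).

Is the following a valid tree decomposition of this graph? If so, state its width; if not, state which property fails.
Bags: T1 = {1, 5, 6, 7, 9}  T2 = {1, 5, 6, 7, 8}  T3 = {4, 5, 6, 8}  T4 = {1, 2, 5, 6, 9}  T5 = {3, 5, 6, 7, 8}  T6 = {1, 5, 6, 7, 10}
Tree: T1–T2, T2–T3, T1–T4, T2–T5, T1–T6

No — edge (1,4) lies in no bag.

A tree decomposition must satisfy three properties: every vertex lies in some bag; for every edge, both endpoints lie together in some bag; and for every vertex, the bags containing it form a connected subtree. Here edge (1,4) lies in no bag, so the decomposition is invalid.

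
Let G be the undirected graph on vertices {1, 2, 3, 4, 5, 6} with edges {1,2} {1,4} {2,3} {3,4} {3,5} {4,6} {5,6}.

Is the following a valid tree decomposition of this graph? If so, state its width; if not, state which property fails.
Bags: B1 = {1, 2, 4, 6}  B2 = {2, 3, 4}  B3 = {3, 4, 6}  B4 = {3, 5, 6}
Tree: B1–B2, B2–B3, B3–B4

No — bags containing vertex 6 are not connected in the tree.

A tree decomposition must satisfy three properties: every vertex lies in some bag; for every edge, both endpoints lie together in some bag; and for every vertex, the bags containing it form a connected subtree. Here bags containing vertex 6 are not connected in the tree, so the decomposition is invalid.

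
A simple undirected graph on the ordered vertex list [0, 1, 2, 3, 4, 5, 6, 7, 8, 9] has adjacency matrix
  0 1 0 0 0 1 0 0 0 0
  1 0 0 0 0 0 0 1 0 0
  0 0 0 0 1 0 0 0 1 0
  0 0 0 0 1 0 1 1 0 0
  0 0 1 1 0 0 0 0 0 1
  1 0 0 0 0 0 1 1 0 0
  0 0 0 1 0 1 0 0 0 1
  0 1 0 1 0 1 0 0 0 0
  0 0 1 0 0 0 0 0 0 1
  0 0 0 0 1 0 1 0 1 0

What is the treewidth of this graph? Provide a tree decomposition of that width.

Treewidth 2.
Bags: B1 = {2, 8, 9}  B2 = {2, 4, 9}  B3 = {4, 6, 9}  B4 = {3, 4, 6}  B5 = {3, 5, 6}  B6 = {3, 5, 7}  B7 = {0, 5, 7}  B8 = {0, 1, 7}
Tree: B1–B2, B2–B3, B3–B4, B4–B5, B5–B6, B6–B7, B7–B8

Each bag holds 3 vertices, so the decomposition has width 2, which upper-bounds the treewidth. Since 8–2–4–9–8 is a cycle in G, G is not acyclic. Forests are exactly the graphs of treewidth ≤ 1, so tw(G) ≥ 2. Hence tw(G) = 2 exactly.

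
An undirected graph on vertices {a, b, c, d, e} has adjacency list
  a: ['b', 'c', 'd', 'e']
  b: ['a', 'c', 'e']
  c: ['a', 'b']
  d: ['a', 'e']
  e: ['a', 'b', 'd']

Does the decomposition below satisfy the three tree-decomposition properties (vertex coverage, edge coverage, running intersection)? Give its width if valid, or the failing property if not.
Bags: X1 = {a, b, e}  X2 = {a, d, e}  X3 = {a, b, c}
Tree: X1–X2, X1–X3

Yes; width 2.

Every vertex of G appears in some bag (union = {a, b, c, d, e}); every edge is covered by a bag; and for each vertex v the set of bags containing v is connected in the bag tree. The decomposition is therefore valid. The largest bag has 3 vertices, so the width is 2.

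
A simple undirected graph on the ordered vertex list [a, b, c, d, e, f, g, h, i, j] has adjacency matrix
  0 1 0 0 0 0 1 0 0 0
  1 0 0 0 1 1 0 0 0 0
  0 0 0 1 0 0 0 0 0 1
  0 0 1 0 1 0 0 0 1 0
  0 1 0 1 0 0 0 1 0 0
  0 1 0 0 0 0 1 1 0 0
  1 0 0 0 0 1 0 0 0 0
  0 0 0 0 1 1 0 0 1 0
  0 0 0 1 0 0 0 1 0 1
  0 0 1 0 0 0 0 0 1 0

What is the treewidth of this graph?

2

A width-2 tree decomposition is:
Bags: B1 = {c, d, j}  B2 = {d, i, j}  B3 = {d, e, i}  B4 = {e, h, i}  B5 = {b, e, h}  B6 = {b, f, h}  B7 = {a, b, f}  B8 = {a, f, g}
Tree: B1–B2, B2–B3, B3–B4, B4–B5, B5–B6, B6–B7, B7–B8
Each bag holds 3 vertices, so the decomposition has width 2, which upper-bounds the treewidth. For the lower bound, G contains the cycle c–j–i–d–c, so G is not a forest; only forests have treewidth ≤ 1, hence tw(G) ≥ 2. Hence tw(G) = 2 exactly.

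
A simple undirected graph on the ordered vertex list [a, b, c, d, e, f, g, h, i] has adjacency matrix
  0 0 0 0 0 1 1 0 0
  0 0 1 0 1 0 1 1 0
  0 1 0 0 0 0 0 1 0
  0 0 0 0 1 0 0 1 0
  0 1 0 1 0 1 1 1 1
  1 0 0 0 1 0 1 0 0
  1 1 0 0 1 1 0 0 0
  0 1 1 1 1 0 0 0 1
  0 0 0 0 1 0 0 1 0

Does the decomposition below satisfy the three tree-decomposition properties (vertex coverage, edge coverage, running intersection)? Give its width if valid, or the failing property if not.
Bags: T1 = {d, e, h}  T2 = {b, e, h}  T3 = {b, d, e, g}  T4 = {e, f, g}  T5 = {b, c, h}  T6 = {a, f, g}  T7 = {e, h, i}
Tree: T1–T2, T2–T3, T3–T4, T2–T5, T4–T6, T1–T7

No — bags containing vertex d are not connected in the tree.

A tree decomposition must satisfy three properties: every vertex lies in some bag; for every edge, both endpoints lie together in some bag; and for every vertex, the bags containing it form a connected subtree. Here bags containing vertex d are not connected in the tree, so the decomposition is invalid.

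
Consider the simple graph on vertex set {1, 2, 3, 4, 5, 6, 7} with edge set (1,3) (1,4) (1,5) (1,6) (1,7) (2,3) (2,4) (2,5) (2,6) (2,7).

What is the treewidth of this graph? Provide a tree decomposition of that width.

Each bag holds 3 vertices, so the decomposition has width 2, which upper-bounds the treewidth. Since 1–4–2–6–1 is a cycle in G, G is not acyclic. Forests are exactly the graphs of treewidth ≤ 1, so tw(G) ≥ 2. The upper and lower bounds meet at 2, so that is the treewidth.

Treewidth 2.
One optimal decomposition is:
Bags: B1 = {1, 2, 4}  B2 = {1, 2, 6}  B3 = {1, 2, 7}  B4 = {1, 2, 3}  B5 = {1, 2, 5}
Tree: B1–B2, B2–B3, B3–B4, B4–B5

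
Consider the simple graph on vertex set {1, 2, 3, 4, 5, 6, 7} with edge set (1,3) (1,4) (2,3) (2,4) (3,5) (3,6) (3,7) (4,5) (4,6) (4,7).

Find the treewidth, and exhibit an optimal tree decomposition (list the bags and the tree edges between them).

Treewidth 2.
Bags: B1 = {1, 3, 4}  B2 = {3, 4, 7}  B3 = {3, 4, 6}  B4 = {2, 3, 4}  B5 = {3, 4, 5}
Tree: B1–B2, B2–B3, B3–B4, B4–B5

Each bag holds 3 vertices, so the decomposition has width 2, which upper-bounds the treewidth. Since 3–1–4–7–3 is a cycle in G, G is not acyclic. Forests are exactly the graphs of treewidth ≤ 1, so tw(G) ≥ 2. The upper and lower bounds meet at 2, so that is the treewidth.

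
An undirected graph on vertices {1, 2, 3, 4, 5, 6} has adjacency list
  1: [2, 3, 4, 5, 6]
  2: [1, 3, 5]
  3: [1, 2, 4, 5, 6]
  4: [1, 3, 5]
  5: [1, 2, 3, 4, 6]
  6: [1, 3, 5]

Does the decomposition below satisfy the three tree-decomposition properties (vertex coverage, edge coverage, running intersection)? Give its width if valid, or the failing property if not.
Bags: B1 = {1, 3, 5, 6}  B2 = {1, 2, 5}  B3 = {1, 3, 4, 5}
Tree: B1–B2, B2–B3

A tree decomposition must satisfy three properties: every vertex lies in some bag; for every edge, both endpoints lie together in some bag; and for every vertex, the bags containing it form a connected subtree. Here edge (3,2) lies in no bag, so the decomposition is invalid.

No — edge (3,2) lies in no bag.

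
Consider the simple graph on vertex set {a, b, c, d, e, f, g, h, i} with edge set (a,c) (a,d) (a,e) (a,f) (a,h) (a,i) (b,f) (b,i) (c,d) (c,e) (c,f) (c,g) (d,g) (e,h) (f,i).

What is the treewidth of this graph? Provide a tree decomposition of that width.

Treewidth 2.
Bags: B1 = {a, c, d}  B2 = {c, d, g}  B3 = {a, c, f}  B4 = {a, f, i}  B5 = {b, f, i}  B6 = {a, c, e}  B7 = {a, e, h}
Tree: B1–B2, B1–B3, B3–B4, B4–B5, B3–B6, B6–B7

The largest bag has 3 vertices, giving width 2; this decomposition certifies tw(G) ≤ 2. For the lower bound, the 3 vertices {c, d, g} are pairwise adjacent, and any tree decomposition puts a clique entirely inside one bag — forcing width ≥ 2. Hence tw(G) = 2 exactly.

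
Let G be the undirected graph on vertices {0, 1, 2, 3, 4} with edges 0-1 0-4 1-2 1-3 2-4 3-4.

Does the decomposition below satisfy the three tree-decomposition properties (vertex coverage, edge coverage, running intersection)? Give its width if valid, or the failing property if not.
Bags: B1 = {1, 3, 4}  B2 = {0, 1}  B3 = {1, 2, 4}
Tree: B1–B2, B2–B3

No — edge (4,0) lies in no bag.

A tree decomposition must satisfy three properties: every vertex lies in some bag; for every edge, both endpoints lie together in some bag; and for every vertex, the bags containing it form a connected subtree. Here edge (4,0) lies in no bag, so the decomposition is invalid.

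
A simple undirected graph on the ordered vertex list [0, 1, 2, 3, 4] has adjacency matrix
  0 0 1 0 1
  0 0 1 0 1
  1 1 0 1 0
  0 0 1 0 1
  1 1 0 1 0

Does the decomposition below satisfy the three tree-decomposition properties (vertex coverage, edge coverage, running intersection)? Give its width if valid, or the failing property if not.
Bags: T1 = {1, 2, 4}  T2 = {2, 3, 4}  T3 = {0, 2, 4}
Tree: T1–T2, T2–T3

Vertex coverage: the bags together contain {0, 1, 2, 3, 4}, the full vertex set. Edge coverage: each edge of G has both endpoints in at least one bag. Running intersection: for every vertex, the bags containing it form a connected subtree. All three properties hold, so this is a valid tree decomposition of width max|bag| − 1 = 2, and hence tw(G) ≤ 2.

Yes; width 2.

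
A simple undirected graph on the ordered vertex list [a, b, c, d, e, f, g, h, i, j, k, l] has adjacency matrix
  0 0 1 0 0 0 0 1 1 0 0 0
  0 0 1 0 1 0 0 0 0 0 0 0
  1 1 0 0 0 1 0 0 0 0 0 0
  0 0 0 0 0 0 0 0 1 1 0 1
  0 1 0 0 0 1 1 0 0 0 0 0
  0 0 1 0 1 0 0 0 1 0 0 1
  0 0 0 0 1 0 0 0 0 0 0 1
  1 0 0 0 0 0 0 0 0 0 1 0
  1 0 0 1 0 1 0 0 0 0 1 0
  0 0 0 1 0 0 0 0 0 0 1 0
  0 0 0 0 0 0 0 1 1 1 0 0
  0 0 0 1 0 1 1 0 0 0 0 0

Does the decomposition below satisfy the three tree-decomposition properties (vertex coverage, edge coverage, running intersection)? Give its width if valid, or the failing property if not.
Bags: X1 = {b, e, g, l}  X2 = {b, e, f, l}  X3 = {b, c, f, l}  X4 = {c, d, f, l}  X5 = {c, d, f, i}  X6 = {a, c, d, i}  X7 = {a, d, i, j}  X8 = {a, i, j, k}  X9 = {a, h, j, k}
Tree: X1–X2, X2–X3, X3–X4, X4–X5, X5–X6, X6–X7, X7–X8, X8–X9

Checking the three conditions: (i) the bags cover all of {a, b, c, d, e, f, g, h, i, j, k, l}; (ii) for each edge, some bag contains both endpoints; (iii) the bags containing any fixed vertex form a subtree. All hold, so the decomposition is valid with width 4 − 1 = 3.

Yes; width 3.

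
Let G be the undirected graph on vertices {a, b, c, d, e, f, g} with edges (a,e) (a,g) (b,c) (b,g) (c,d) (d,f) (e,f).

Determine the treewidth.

A width-2 tree decomposition is:
Bags: B1 = {a, e, g}  B2 = {b, e, g}  B3 = {b, c, e}  B4 = {c, d, e}  B5 = {d, e, f}
Tree: B1–B2, B2–B3, B3–B4, B4–B5
The largest bag has 3 vertices, giving width 2; this decomposition certifies tw(G) ≤ 2. For the lower bound, G contains the cycle e–a–g–b–c–d–f–e, so G is not a forest; only forests have treewidth ≤ 1, hence tw(G) ≥ 2. Combining the bounds, tw(G) = 2.

2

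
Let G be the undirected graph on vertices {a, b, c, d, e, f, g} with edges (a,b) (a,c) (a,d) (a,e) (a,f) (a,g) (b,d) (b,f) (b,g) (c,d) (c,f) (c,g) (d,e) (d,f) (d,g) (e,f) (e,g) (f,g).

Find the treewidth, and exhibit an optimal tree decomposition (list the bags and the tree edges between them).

Treewidth 4.
Bags: B1 = {a, c, d, f, g}  B2 = {a, d, e, f, g}  B3 = {a, b, d, f, g}
Tree: B1–B2, B1–B3

Every bag has size at most 5, so the width is 5 − 1 = 4 and tw(G) ≤ 4. For the lower bound, the 5 vertices {a, d, e, f, g} are pairwise adjacent, and any tree decomposition puts a clique entirely inside one bag — forcing width ≥ 4. Combining the bounds, tw(G) = 4.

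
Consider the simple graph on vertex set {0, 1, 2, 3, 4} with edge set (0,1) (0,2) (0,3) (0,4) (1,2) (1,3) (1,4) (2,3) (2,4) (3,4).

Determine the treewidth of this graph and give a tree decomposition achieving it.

Treewidth 4.
One such decomposition:
Bags: B1 = {0, 1, 2, 3, 4}
Tree: (single bag)

With just one bag of size 5, the width is 5 − 1 = 4, so tw(G) ≤ 4. For the lower bound, the 5 vertices {0, 1, 2, 3, 4} are pairwise adjacent, and any tree decomposition puts a clique entirely inside one bag — forcing width ≥ 4. Combining the bounds, tw(G) = 4.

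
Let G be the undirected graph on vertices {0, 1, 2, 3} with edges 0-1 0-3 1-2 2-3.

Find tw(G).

A width-2 tree decomposition is:
Bags: B1 = {0, 1, 3}  B2 = {1, 2, 3}
Tree: B1–B2
Every bag has size at most 3, so the width is 3 − 1 = 2 and tw(G) ≤ 2. Since 3–0–1–2–3 is a cycle in G, G is not acyclic. Forests are exactly the graphs of treewidth ≤ 1, so tw(G) ≥ 2. The upper and lower bounds meet at 2, so that is the treewidth.

2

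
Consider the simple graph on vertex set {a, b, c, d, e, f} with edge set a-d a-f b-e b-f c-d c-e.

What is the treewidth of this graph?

A width-2 tree decomposition is:
Bags: B1 = {a, d, f}  B2 = {b, d, f}  B3 = {b, d, e}  B4 = {c, d, e}
Tree: B1–B2, B2–B3, B3–B4
The largest bag has 3 vertices, giving width 2; this decomposition certifies tw(G) ≤ 2. The edges d–a–f–b–e–c–d form a cycle, so G is not a tree and its treewidth is at least 2. Hence tw(G) = 2 exactly.

2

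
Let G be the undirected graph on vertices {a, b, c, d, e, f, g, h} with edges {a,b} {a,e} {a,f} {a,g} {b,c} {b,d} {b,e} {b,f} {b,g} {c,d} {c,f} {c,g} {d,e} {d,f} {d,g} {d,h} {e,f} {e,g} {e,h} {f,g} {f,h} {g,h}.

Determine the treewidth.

A width-4 tree decomposition is:
Bags: B1 = {d, e, f, g, h}  B2 = {b, d, e, f, g}  B3 = {a, b, e, f, g}  B4 = {b, c, d, f, g}
Tree: B1–B2, B2–B3, B2–B4
Every bag has size at most 5, so the width is 5 − 1 = 4 and tw(G) ≤ 4. On the other hand G contains the 5-clique {d, e, f, g, h}. A clique must lie in a single bag of any decomposition, so no decomposition can have width below 4. The upper and lower bounds meet at 4, so that is the treewidth.

4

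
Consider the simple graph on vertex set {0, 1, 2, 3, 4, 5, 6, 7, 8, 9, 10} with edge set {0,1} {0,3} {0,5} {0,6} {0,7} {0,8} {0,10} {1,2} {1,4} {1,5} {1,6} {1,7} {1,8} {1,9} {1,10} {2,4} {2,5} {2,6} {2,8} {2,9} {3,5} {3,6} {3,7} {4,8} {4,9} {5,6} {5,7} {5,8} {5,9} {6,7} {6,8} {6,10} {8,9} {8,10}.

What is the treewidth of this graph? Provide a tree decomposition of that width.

The largest bag has 5 vertices, giving width 4; this decomposition certifies tw(G) ≤ 4. For the lower bound, the 5 vertices {0, 1, 6, 8, 10} are pairwise adjacent, and any tree decomposition puts a clique entirely inside one bag — forcing width ≥ 4. Combining the bounds, tw(G) = 4.

Treewidth 4.
One such decomposition:
Bags: B1 = {0, 1, 5, 6, 7}  B2 = {0, 1, 5, 6, 8}  B3 = {1, 2, 5, 6, 8}  B4 = {1, 2, 5, 8, 9}  B5 = {0, 1, 6, 8, 10}  B6 = {0, 3, 5, 6, 7}  B7 = {1, 2, 4, 8, 9}
Tree: B1–B2, B2–B3, B3–B4, B2–B5, B1–B6, B4–B7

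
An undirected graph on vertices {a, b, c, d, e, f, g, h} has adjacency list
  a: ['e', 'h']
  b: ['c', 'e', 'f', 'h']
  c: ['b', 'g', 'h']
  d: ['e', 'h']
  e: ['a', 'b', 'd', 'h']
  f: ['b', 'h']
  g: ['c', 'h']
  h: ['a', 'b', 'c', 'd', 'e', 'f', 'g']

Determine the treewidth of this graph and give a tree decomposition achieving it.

Treewidth 2.
Bags: B1 = {b, e, h}  B2 = {b, c, h}  B3 = {c, g, h}  B4 = {d, e, h}  B5 = {a, e, h}  B6 = {b, f, h}
Tree: B1–B2, B2–B3, B1–B4, B1–B5, B2–B6

Each bag holds 3 vertices, so the decomposition has width 2, which upper-bounds the treewidth. Conversely, {d, e, h} is a clique of size 3, and the vertices of any clique must share a bag in every tree decomposition; so some bag has ≥ 3 vertices and tw(G) ≥ 2. The upper and lower bounds meet at 2, so that is the treewidth.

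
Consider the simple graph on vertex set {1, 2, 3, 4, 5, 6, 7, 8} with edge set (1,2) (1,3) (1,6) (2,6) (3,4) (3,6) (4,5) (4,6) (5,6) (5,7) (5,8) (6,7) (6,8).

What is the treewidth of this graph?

2

A width-2 tree decomposition is:
Bags: B1 = {3, 4, 6}  B2 = {1, 3, 6}  B3 = {1, 2, 6}  B4 = {4, 5, 6}  B5 = {5, 6, 8}  B6 = {5, 6, 7}
Tree: B1–B2, B2–B3, B1–B4, B4–B5, B5–B6
Every bag has size at most 3, so the width is 3 − 1 = 2 and tw(G) ≤ 2. Conversely, {1, 2, 6} is a clique of size 3, and the vertices of any clique must share a bag in every tree decomposition; so some bag has ≥ 3 vertices and tw(G) ≥ 2. The upper and lower bounds meet at 2, so that is the treewidth.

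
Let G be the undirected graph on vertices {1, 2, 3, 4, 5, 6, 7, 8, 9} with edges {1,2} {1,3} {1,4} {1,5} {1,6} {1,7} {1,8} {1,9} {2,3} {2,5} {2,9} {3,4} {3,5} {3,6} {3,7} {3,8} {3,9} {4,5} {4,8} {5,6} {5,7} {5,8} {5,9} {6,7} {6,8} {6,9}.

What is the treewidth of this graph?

A width-4 tree decomposition is:
Bags: B1 = {1, 3, 5, 6, 9}  B2 = {1, 2, 3, 5, 9}  B3 = {1, 3, 5, 6, 8}  B4 = {1, 3, 5, 6, 7}  B5 = {1, 3, 4, 5, 8}
Tree: B1–B2, B1–B3, B3–B4, B3–B5
The largest bag has 5 vertices, giving width 4; this decomposition certifies tw(G) ≤ 4. On the other hand G contains the 5-clique {1, 2, 3, 5, 9}. A clique must lie in a single bag of any decomposition, so no decomposition can have width below 4. Hence tw(G) = 4 exactly.

4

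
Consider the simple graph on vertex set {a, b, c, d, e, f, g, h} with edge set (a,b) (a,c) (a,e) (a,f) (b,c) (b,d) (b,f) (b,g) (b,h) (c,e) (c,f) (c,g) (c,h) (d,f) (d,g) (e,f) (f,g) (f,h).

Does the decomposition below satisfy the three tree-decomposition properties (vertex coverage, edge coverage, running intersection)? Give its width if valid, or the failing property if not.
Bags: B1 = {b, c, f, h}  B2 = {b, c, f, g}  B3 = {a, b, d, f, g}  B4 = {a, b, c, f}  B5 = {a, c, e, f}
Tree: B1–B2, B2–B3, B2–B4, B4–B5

No — bags containing vertex a are not connected in the tree.

A tree decomposition must satisfy three properties: every vertex lies in some bag; for every edge, both endpoints lie together in some bag; and for every vertex, the bags containing it form a connected subtree. Here bags containing vertex a are not connected in the tree, so the decomposition is invalid.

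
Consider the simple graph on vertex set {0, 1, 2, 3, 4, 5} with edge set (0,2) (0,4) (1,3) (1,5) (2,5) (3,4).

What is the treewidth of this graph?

2

A width-2 tree decomposition is:
Bags: B1 = {1, 3, 5}  B2 = {3, 4, 5}  B3 = {0, 4, 5}  B4 = {0, 2, 5}
Tree: B1–B2, B2–B3, B3–B4
The largest bag has 3 vertices, giving width 2; this decomposition certifies tw(G) ≤ 2. For the lower bound, G contains the cycle 5–1–3–4–0–2–5, so G is not a forest; only forests have treewidth ≤ 1, hence tw(G) ≥ 2. Hence tw(G) = 2 exactly.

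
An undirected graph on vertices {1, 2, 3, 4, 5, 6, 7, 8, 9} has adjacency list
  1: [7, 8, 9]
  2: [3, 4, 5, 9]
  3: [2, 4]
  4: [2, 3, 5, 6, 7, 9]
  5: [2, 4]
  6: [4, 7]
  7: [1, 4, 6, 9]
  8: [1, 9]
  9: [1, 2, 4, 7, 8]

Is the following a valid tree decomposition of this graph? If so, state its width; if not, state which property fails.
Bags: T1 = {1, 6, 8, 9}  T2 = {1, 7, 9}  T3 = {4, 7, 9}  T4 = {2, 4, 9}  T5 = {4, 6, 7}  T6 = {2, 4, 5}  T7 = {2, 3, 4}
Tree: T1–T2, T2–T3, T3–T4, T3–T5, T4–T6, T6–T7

A tree decomposition must satisfy three properties: every vertex lies in some bag; for every edge, both endpoints lie together in some bag; and for every vertex, the bags containing it form a connected subtree. Here bags containing vertex 6 are not connected in the tree, so the decomposition is invalid.

No — bags containing vertex 6 are not connected in the tree.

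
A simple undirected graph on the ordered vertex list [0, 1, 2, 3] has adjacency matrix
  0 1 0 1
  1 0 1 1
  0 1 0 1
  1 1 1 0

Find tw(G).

A width-2 tree decomposition is:
Bags: B1 = {1, 2, 3}  B2 = {0, 1, 3}
Tree: B1–B2
The largest bag has 3 vertices, giving width 2; this decomposition certifies tw(G) ≤ 2. Conversely, {0, 1, 3} is a clique of size 3, and the vertices of any clique must share a bag in every tree decomposition; so some bag has ≥ 3 vertices and tw(G) ≥ 2. Hence tw(G) = 2 exactly.

2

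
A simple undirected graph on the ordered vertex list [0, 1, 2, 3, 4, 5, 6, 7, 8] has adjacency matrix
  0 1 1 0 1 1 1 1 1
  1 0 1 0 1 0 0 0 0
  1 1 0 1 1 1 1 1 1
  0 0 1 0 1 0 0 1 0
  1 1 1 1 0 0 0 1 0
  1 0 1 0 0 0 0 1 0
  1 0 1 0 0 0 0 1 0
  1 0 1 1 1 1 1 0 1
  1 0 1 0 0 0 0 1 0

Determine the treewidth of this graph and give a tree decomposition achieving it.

Every bag has size at most 4, so the width is 4 − 1 = 3 and tw(G) ≤ 3. Conversely, {0, 1, 2, 4} is a clique of size 4, and the vertices of any clique must share a bag in every tree decomposition; so some bag has ≥ 4 vertices and tw(G) ≥ 3. Therefore the treewidth is 3.

Treewidth 3.
Bags: B1 = {0, 2, 5, 7}  B2 = {0, 2, 4, 7}  B3 = {0, 1, 2, 4}  B4 = {0, 2, 7, 8}  B5 = {0, 2, 6, 7}  B6 = {2, 3, 4, 7}
Tree: B1–B2, B2–B3, B2–B4, B2–B5, B2–B6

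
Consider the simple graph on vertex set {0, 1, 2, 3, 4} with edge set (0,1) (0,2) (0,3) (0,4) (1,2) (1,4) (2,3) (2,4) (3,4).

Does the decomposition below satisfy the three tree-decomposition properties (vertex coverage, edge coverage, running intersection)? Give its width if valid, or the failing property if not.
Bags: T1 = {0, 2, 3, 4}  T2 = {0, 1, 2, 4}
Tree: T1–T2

Yes; width 3.

Checking the three conditions: (i) the bags cover all of {0, 1, 2, 3, 4}; (ii) for each edge, some bag contains both endpoints; (iii) the bags containing any fixed vertex form a subtree. All hold, so the decomposition is valid with width 4 − 1 = 3.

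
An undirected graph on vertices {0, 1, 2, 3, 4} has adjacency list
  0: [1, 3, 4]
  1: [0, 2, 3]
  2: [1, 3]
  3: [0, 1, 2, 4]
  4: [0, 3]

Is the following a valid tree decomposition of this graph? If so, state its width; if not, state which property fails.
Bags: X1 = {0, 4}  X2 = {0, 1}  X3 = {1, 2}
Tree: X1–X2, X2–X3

A tree decomposition must satisfy three properties: every vertex lies in some bag; for every edge, both endpoints lie together in some bag; and for every vertex, the bags containing it form a connected subtree. Here vertex 3 appears in no bag, so the decomposition is invalid.

No — vertex 3 appears in no bag.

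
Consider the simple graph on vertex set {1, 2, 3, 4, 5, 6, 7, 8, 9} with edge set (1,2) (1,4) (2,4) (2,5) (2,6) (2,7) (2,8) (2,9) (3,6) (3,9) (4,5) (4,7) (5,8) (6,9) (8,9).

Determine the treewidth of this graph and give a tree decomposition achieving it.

Treewidth 2.
One optimal decomposition is:
Bags: B1 = {2, 5, 8}  B2 = {2, 8, 9}  B3 = {2, 4, 5}  B4 = {2, 6, 9}  B5 = {1, 2, 4}  B6 = {3, 6, 9}  B7 = {2, 4, 7}
Tree: B1–B2, B1–B3, B2–B4, B3–B5, B4–B6, B5–B7

The largest bag has 3 vertices, giving width 2; this decomposition certifies tw(G) ≤ 2. Conversely, {2, 8, 9} is a clique of size 3, and the vertices of any clique must share a bag in every tree decomposition; so some bag has ≥ 3 vertices and tw(G) ≥ 2. Combining the bounds, tw(G) = 2.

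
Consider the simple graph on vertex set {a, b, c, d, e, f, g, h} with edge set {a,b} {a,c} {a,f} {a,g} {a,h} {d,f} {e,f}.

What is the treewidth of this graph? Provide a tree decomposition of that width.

Treewidth 1.
One such decomposition:
Bags: B1 = {a, h}  B2 = {a, g}  B3 = {a, c}  B4 = {a, f}  B5 = {a, b}  B6 = {d, f}  B7 = {e, f}
Tree: B1–B2, B2–B3, B3–B4, B2–B5, B4–B6, B6–B7

Every bag has size at most 2, so the width is 2 − 1 = 1 and tw(G) ≤ 1. Since G has at least one edge (e.g. h–a), it is not an edgeless graph, so tw(G) ≥ 1. Therefore the treewidth is 1.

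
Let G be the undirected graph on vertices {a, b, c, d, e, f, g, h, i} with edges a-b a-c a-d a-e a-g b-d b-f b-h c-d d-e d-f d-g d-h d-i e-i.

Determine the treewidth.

A width-2 tree decomposition is:
Bags: B1 = {a, d, e}  B2 = {a, b, d}  B3 = {b, d, h}  B4 = {d, e, i}  B5 = {b, d, f}  B6 = {a, d, g}  B7 = {a, c, d}
Tree: B1–B2, B2–B3, B1–B4, B2–B5, B2–B6, B1–B7
Every bag has size at most 3, so the width is 3 − 1 = 2 and tw(G) ≤ 2. For the lower bound, the 3 vertices {a, d, g} are pairwise adjacent, and any tree decomposition puts a clique entirely inside one bag — forcing width ≥ 2. Hence tw(G) = 2 exactly.

2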